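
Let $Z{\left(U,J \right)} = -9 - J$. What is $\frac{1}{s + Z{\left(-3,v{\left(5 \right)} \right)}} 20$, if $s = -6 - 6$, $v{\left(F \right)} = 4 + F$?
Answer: $- \frac{2}{3} \approx -0.66667$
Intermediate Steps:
$s = -12$ ($s = -6 - 6 = -12$)
$\frac{1}{s + Z{\left(-3,v{\left(5 \right)} \right)}} 20 = \frac{1}{-12 - 18} \cdot 20 = \frac{1}{-30} \cdot 20 = \left(- \frac{1}{30}\right) 20 = - \frac{2}{3}$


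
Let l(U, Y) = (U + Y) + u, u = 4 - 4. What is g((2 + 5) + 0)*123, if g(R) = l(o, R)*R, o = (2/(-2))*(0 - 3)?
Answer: 8610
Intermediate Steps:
u = 0
o = 3 (o = (2*(-½))*(-3) = -1*(-3) = 3)
l(U, Y) = U + Y (l(U, Y) = (U + Y) + 0 = U + Y)
g(R) = R*(3 + R) (g(R) = (3 + R)*R = R*(3 + R))
g((2 + 5) + 0)*123 = (((2 + 5) + 0)*(3 + ((2 + 5) + 0)))*123 = ((7 + 0)*(3 + (7 + 0)))*123 = (7*(3 + 7))*123 = (7*10)*123 = 70*123 = 8610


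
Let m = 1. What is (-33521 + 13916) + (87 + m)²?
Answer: -11861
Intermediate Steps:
(-33521 + 13916) + (87 + m)² = (-33521 + 13916) + (87 + 1)² = -19605 + 88² = -19605 + 7744 = -11861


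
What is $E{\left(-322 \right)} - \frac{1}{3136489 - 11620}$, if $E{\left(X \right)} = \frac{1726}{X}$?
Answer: $- \frac{2696762108}{503103909} \approx -5.3602$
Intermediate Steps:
$E{\left(-322 \right)} - \frac{1}{3136489 - 11620} = \frac{1726}{-322} - \frac{1}{3136489 - 11620} = 1726 \left(- \frac{1}{322}\right) - \frac{1}{3136489 - 11620} = - \frac{863}{161} - \frac{1}{3124869} = - \frac{2696762108}{503103909}$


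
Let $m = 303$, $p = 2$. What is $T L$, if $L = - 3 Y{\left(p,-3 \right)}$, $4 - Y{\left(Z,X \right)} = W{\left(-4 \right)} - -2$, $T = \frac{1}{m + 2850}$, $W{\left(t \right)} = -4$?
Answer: $- \frac{6}{1051} \approx -0.0057089$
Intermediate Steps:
$T = \frac{1}{3153}$ ($T = \frac{1}{303 + 2850} = \frac{1}{3153} \approx 0.00031716$)
$Y{\left(Z,X \right)} = 6$ ($Y{\left(Z,X \right)} = 4 - \left(-4 - -2\right) = 4 - \left(-4 + 2\right) = 4 - -2 = 4 + 2 = 6$)
$L = -18$ ($L = \left(-3\right) 6 = -18$)
$T L = \frac{1}{3153} \left(-18\right) = - \frac{6}{1051}$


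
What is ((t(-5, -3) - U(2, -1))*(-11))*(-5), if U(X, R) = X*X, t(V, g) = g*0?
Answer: -220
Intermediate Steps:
t(V, g) = 0
U(X, R) = X²
((t(-5, -3) - U(2, -1))*(-11))*(-5) = ((0 - 1*2²)*(-11))*(-5) = ((0 - 1*4)*(-11))*(-5) = ((0 - 4)*(-11))*(-5) = -4*(-11)*(-5) = 44*(-5) = -220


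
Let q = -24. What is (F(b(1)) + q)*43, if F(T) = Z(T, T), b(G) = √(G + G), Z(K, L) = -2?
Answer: -1118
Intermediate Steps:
b(G) = √2*√G (b(G) = √(2*G) = √2*√G)
F(T) = -2
(F(b(1)) + q)*43 = (-2 - 24)*43 = -26*43 = -1118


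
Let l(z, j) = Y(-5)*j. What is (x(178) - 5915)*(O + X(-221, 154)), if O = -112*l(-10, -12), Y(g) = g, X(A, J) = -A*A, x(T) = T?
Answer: 318753457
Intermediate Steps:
X(A, J) = -A²
l(z, j) = -5*j
O = -6720 (O = -(-560)*(-12) = -112*60 = -6720)
(x(178) - 5915)*(O + X(-221, 154)) = (178 - 5915)*(-6720 - 1*(-221)²) = -5737*(-6720 - 1*48841) = -5737*(-6720 - 48841) = -5737*(-55561) = 318753457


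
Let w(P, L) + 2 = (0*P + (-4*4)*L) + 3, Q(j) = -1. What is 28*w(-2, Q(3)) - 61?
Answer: 415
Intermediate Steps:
w(P, L) = 1 - 16*L (w(P, L) = -2 + ((0*P + (-4*4)*L) + 3) = -2 + ((0 - 16*L) + 3) = -2 + (-16*L + 3) = -2 + (3 - 16*L) = 1 - 16*L)
28*w(-2, Q(3)) - 61 = 28*(1 - 16*(-1)) - 61 = 28*(1 + 16) - 61 = 28*17 - 61 = 476 - 61 = 415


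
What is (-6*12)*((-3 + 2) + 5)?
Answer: -288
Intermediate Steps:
(-6*12)*((-3 + 2) + 5) = -72*(-1 + 5) = -72*4 = -288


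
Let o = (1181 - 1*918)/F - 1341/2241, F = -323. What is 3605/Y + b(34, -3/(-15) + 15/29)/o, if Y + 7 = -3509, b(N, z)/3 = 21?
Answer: -9112401193/199733412 ≈ -45.623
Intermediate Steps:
b(N, z) = 63 (b(N, z) = 3*21 = 63)
Y = -3516 (Y = -7 - 3509 = -3516)
o = -113614/80427 (o = (1181 - 1*918)/(-323) - 1341/2241 = (1181 - 918)*(-1/323) - 1341*1/2241 = 263*(-1/323) - 149/249 = -263/323 - 149/249 = -113614/80427 ≈ -1.4126)
3605/Y + b(34, -3/(-15) + 15/29)/o = 3605/(-3516) + 63/(-113614/80427) = 3605*(-1/3516) + 63*(-80427/113614) = -3605/3516 - 5066901/113614 = -9112401193/199733412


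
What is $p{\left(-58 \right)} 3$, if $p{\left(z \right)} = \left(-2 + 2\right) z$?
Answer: $0$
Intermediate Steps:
$p{\left(z \right)} = 0$ ($p{\left(z \right)} = 0 z = 0$)
$p{\left(-58 \right)} 3 = 0 \cdot 3 = 0$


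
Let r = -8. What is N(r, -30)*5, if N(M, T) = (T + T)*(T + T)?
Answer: 18000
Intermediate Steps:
N(M, T) = 4*T² (N(M, T) = (2*T)*(2*T) = 4*T²)
N(r, -30)*5 = (4*(-30)²)*5 = (4*900)*5 = 3600*5 = 18000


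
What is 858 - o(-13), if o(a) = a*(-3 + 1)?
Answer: 832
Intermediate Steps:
o(a) = -2*a (o(a) = a*(-2) = -2*a)
858 - o(-13) = 858 - (-2)*(-13) = 858 - 1*26 = 858 - 26 = 832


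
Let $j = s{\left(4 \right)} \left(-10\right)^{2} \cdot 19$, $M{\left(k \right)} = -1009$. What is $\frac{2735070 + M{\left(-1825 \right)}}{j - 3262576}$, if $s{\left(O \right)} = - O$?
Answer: $- \frac{2734061}{3270176} \approx -0.83606$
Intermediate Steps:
$j = -7600$ ($j = \left(-1\right) 4 \left(-10\right)^{2} \cdot 19 = \left(-4\right) 100 \cdot 19 = \left(-400\right) 19 = -7600$)
$\frac{2735070 + M{\left(-1825 \right)}}{j - 3262576} = \frac{2735070 - 1009}{-7600 - 3262576} = \frac{2734061}{-3270176} = 2734061 \left(- \frac{1}{3270176}\right) = - \frac{2734061}{3270176}$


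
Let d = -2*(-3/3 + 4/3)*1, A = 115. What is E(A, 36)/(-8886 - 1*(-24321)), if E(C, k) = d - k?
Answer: -22/9261 ≈ -0.0023756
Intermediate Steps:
d = -⅔ (d = -2*(-3*⅓ + 4*(⅓))*1 = -2*(-1 + 4/3)*1 = -2*⅓*1 = -⅔*1 = -⅔ ≈ -0.66667)
E(C, k) = -⅔ - k
E(A, 36)/(-8886 - 1*(-24321)) = (-⅔ - 1*36)/(-8886 - 1*(-24321)) = (-⅔ - 36)/(-8886 + 24321) = -110/3/15435 = -110/3*1/15435 = -22/9261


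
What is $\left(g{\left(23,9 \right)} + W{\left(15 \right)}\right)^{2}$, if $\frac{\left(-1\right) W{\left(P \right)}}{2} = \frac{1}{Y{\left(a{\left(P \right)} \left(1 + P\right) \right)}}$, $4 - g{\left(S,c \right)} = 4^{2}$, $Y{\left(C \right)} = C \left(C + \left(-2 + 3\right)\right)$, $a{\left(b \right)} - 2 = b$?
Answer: $\frac{198503218369}{1378488384} \approx 144.0$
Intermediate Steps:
$a{\left(b \right)} = 2 + b$
$Y{\left(C \right)} = C \left(1 + C\right)$ ($Y{\left(C \right)} = C \left(C + 1\right) = C \left(1 + C\right)$)
$g{\left(S,c \right)} = -12$ ($g{\left(S,c \right)} = 4 - 4^{2} = 4 - 16 = -12$)
$W{\left(P \right)} = - \frac{2}{\left(1 + P\right) \left(1 + \left(1 + P\right) \left(2 + P\right)\right) \left(2 + P\right)}$ ($W{\left(P \right)} = - \frac{2}{\left(2 + P\right) \left(1 + P\right) \left(1 + \left(2 + P\right) \left(1 + P\right)\right)} = - \frac{2}{\left(1 + P\right) \left(2 + P\right) \left(1 + \left(1 + P\right) \left(2 + P\right)\right)} = - \frac{2}{\left(1 + P\right) \left(1 + \left(1 + P\right) \left(2 + P\right)\right) \left(2 + P\right)}$)
$\left(g{\left(23,9 \right)} + W{\left(15 \right)}\right)^{2} = \left(-12 - \frac{2}{\left(1 + 15\right) \left(1 + \left(1 + 15\right) \left(2 + 15\right)\right) \left(2 + 15\right)}\right)^{2} = \left(-12 - \frac{2}{16 \left(1 + 16 \cdot 17\right) 17}\right)^{2} = \left(-12 - \frac{1}{8} \frac{1}{1 + 272} \cdot \frac{1}{17}\right)^{2} = \left(-12 - \frac{1}{8} \cdot \frac{1}{273} \cdot \frac{1}{17}\right)^{2} = \left(-12 - \frac{1}{37128}\right)^{2} = \left(- \frac{445537}{37128}\right)^{2} = \frac{198503218369}{1378488384}$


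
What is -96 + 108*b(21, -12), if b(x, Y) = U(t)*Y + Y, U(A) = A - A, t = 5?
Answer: -1392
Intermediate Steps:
U(A) = 0
b(x, Y) = Y (b(x, Y) = 0*Y + Y = 0 + Y = Y)
-96 + 108*b(21, -12) = -96 + 108*(-12) = -96 - 1296 = -1392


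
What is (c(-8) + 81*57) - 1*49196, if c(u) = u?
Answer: -44587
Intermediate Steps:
(c(-8) + 81*57) - 1*49196 = (-8 + 81*57) - 1*49196 = (-8 + 4617) - 49196 = 4609 - 49196 = -44587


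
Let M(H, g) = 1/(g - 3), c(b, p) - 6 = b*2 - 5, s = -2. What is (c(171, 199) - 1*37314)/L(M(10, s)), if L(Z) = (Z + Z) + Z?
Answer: 184855/3 ≈ 61618.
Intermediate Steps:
c(b, p) = 1 + 2*b (c(b, p) = 6 + (b*2 - 5) = 6 + (2*b - 5) = 6 + (-5 + 2*b) = 1 + 2*b)
M(H, g) = 1/(-3 + g)
L(Z) = 3*Z (L(Z) = 2*Z + Z = 3*Z)
(c(171, 199) - 1*37314)/L(M(10, s)) = ((1 + 2*171) - 1*37314)/((3/(-3 - 2))) = ((1 + 342) - 37314)/((3/(-5))) = (343 - 37314)/((3*(-⅕))) = -36971/(-⅗) = -36971*(-5/3) = 184855/3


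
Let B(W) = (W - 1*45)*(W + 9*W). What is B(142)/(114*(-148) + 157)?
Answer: -27548/3343 ≈ -8.2405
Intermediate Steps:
B(W) = 10*W*(-45 + W) (B(W) = (W - 45)*(10*W) = (-45 + W)*(10*W) = 10*W*(-45 + W))
B(142)/(114*(-148) + 157) = (10*142*(-45 + 142))/(114*(-148) + 157) = (10*142*97)/(-16872 + 157) = 137740/(-16715) = 137740*(-1/16715) = -27548/3343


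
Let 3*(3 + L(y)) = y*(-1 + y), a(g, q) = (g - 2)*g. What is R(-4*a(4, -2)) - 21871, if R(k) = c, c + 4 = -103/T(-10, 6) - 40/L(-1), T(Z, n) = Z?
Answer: -1529329/70 ≈ -21848.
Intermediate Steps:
a(g, q) = g*(-2 + g) (a(g, q) = (-2 + g)*g = g*(-2 + g))
L(y) = -3 + y*(-1 + y)/3 (L(y) = -3 + (y*(-1 + y))/3 = -3 + y*(-1 + y)/3)
c = 1641/70 (c = -4 + (-103/(-10) - 40/(-3 - 1/3*(-1) + (1/3)*(-1)**2)) = -4 + (-103*(-1/10) - 40/(-3 + 1/3 + (1/3)*1)) = -4 + (103/10 - 40/(-3 + 1/3 + 1/3)) = -4 + (103/10 - 40/(-7/3)) = -4 + (103/10 - 40*(-3/7)) = -4 + (103/10 + 120/7) = -4 + 1921/70 = 1641/70 ≈ 23.443)
R(k) = 1641/70
R(-4*a(4, -2)) - 21871 = 1641/70 - 21871 = -1529329/70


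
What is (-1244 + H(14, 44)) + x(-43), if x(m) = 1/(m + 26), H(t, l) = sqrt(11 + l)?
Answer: -21149/17 + sqrt(55) ≈ -1236.6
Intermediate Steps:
x(m) = 1/(26 + m)
(-1244 + H(14, 44)) + x(-43) = (-1244 + sqrt(11 + 44)) + 1/(26 - 43) = (-1244 + sqrt(55)) + 1/(-17) = (-1244 + sqrt(55)) - 1/17 = -21149/17 + sqrt(55)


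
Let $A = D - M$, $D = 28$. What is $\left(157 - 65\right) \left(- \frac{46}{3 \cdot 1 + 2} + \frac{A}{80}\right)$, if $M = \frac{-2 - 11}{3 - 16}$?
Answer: $- \frac{16307}{20} \approx -815.35$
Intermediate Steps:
$M = 1$ ($M = - \frac{13}{-13} = \left(-13\right) \left(- \frac{1}{13}\right) = 1$)
$A = 27$ ($A = 28 - 1 = 27$)
$\left(157 - 65\right) \left(- \frac{46}{3 \cdot 1 + 2} + \frac{A}{80}\right) = \left(157 - 65\right) \left(- \frac{46}{3 \cdot 1 + 2} + \frac{27}{80}\right) = 92 \left(- \frac{46}{3 + 2} + 27 \cdot \frac{1}{80}\right) = 92 \left(- \frac{46}{5} + \frac{27}{80}\right) = 92 \left(- \frac{709}{80}\right) = - \frac{16307}{20}$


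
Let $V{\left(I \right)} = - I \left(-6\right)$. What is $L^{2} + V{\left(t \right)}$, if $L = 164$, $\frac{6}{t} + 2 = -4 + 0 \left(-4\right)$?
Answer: $26890$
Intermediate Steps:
$t = -1$ ($t = \frac{6}{-2 + \left(-4 + 0 \left(-4\right)\right)} = \frac{6}{-2 + \left(-4 + 0\right)} = \frac{6}{-2 - 4} = \frac{6}{-6} = 6 \left(- \frac{1}{6}\right) = -1$)
$V{\left(I \right)} = 6 I$
$L^{2} + V{\left(t \right)} = 164^{2} + 6 \left(-1\right) = 26896 - 6 = 26890$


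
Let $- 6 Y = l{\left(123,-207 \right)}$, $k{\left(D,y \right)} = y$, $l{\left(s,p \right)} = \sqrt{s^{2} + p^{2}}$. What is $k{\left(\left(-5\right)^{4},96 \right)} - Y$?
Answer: $96 + \frac{\sqrt{6442}}{2} \approx 136.13$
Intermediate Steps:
$l{\left(s,p \right)} = \sqrt{p^{2} + s^{2}}$
$Y = - \frac{\sqrt{6442}}{2}$ ($Y = - \frac{\sqrt{\left(-207\right)^{2} + 123^{2}}}{6} = - \frac{\sqrt{42849 + 15129}}{6} = - \frac{\sqrt{57978}}{6} = - \frac{3 \sqrt{6442}}{6} = - \frac{\sqrt{6442}}{2} \approx -40.131$)
$k{\left(\left(-5\right)^{4},96 \right)} - Y = 96 - - \frac{\sqrt{6442}}{2} = 96 + \frac{\sqrt{6442}}{2}$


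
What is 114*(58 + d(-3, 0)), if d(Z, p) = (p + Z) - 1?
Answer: 6156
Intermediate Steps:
d(Z, p) = -1 + Z + p (d(Z, p) = (Z + p) - 1 = -1 + Z + p)
114*(58 + d(-3, 0)) = 114*(58 + (-1 - 3 + 0)) = 114*(58 - 4) = 114*54 = 6156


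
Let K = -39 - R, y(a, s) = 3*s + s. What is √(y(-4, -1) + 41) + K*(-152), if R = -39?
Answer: √37 ≈ 6.0828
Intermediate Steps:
y(a, s) = 4*s
K = 0 (K = -39 - 1*(-39) = -39 + 39 = 0)
√(y(-4, -1) + 41) + K*(-152) = √(4*(-1) + 41) + 0*(-152) = √(-4 + 41) + 0 = √37 + 0 = √37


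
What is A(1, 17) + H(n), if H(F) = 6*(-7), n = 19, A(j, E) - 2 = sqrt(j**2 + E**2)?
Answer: -40 + sqrt(290) ≈ -22.971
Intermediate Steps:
A(j, E) = 2 + sqrt(E**2 + j**2) (A(j, E) = 2 + sqrt(j**2 + E**2) = 2 + sqrt(E**2 + j**2))
H(F) = -42
A(1, 17) + H(n) = (2 + sqrt(17**2 + 1**2)) - 42 = (2 + sqrt(289 + 1)) - 42 = (2 + sqrt(290)) - 42 = -40 + sqrt(290)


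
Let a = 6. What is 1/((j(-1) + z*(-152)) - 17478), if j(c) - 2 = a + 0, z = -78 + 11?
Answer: -1/7286 ≈ -0.00013725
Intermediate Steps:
z = -67
j(c) = 8 (j(c) = 2 + (6 + 0) = 2 + 6 = 8)
1/((j(-1) + z*(-152)) - 17478) = 1/((8 - 67*(-152)) - 17478) = 1/((8 + 10184) - 17478) = 1/(10192 - 17478) = 1/(-7286) = -1/7286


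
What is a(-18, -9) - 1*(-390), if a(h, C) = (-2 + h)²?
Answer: 790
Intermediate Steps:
a(-18, -9) - 1*(-390) = (-2 - 18)² - 1*(-390) = (-20)² + 390 = 400 + 390 = 790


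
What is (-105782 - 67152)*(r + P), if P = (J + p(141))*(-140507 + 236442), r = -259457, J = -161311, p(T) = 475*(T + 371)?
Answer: -1358528303857972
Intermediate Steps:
p(T) = 176225 + 475*T (p(T) = 475*(371 + T) = 176225 + 475*T)
P = 7856021215 (P = (-161311 + (176225 + 475*141))*(-140507 + 236442) = (-161311 + (176225 + 66975))*95935 = (-161311 + 243200)*95935 = 81889*95935 = 7856021215)
(-105782 - 67152)*(r + P) = (-105782 - 67152)*(-259457 + 7856021215) = -172934*7855761758 = -1358528303857972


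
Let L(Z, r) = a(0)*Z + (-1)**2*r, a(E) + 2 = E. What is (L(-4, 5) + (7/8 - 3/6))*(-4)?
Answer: -107/2 ≈ -53.500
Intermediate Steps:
a(E) = -2 + E
L(Z, r) = r - 2*Z (L(Z, r) = (-2 + 0)*Z + (-1)**2*r = -2*Z + 1*r = -2*Z + r = r - 2*Z)
(L(-4, 5) + (7/8 - 3/6))*(-4) = ((5 - 2*(-4)) + (7/8 - 3/6))*(-4) = ((5 + 8) + (7*(1/8) - 3*1/6))*(-4) = (13 + (7/8 - 1/2))*(-4) = (13 + 3/8)*(-4) = (107/8)*(-4) = -107/2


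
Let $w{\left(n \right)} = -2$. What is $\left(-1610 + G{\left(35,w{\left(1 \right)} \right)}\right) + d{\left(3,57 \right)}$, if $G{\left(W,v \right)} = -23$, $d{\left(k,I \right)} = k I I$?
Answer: $8114$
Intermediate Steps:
$d{\left(k,I \right)} = k I^{2}$ ($d{\left(k,I \right)} = I k I = k I^{2}$)
$\left(-1610 + G{\left(35,w{\left(1 \right)} \right)}\right) + d{\left(3,57 \right)} = \left(-1610 - 23\right) + 3 \cdot 57^{2} = -1633 + 3 \cdot 3249 = -1633 + 9747 = 8114$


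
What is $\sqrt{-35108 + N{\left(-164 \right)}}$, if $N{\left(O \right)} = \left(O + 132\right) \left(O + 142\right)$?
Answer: $2 i \sqrt{8601} \approx 185.48 i$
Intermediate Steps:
$N{\left(O \right)} = \left(132 + O\right) \left(142 + O\right)$
$\sqrt{-35108 + N{\left(-164 \right)}} = \sqrt{-35108 + \left(18744 + \left(-164\right)^{2} + 274 \left(-164\right)\right)} = \sqrt{-35108 + \left(18744 + 26896 - 44936\right)} = \sqrt{-35108 + 704} = \sqrt{-34404} = 2 i \sqrt{8601}$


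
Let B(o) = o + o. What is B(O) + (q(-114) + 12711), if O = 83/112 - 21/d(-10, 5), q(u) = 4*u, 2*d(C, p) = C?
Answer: 3434167/280 ≈ 12265.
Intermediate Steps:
d(C, p) = C/2
O = 2767/560 (O = 83/112 - 21/((½)*(-10)) = 83*(1/112) - 21/(-5) = 83/112 - 21*(-⅕) = 83/112 + 21/5 = 2767/560 ≈ 4.9411)
B(o) = 2*o
B(O) + (q(-114) + 12711) = 2*(2767/560) + (4*(-114) + 12711) = 2767/280 + (-456 + 12711) = 2767/280 + 12255 = 3434167/280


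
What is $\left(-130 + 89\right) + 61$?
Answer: $20$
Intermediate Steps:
$\left(-130 + 89\right) + 61 = -41 + 61 = 20$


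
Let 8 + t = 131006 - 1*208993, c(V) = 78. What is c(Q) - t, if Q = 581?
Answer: 78073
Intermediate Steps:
t = -77995 (t = -8 + (131006 - 1*208993) = -8 + (131006 - 208993) = -8 - 77987 = -77995)
c(Q) - t = 78 - 1*(-77995) = 78 + 77995 = 78073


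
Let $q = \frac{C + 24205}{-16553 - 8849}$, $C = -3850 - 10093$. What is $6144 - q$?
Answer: $\frac{78040075}{12701} \approx 6144.4$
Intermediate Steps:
$C = -13943$
$q = - \frac{5131}{12701}$ ($q = \frac{-13943 + 24205}{-16553 - 8849} = \frac{10262}{-25402} = 10262 \left(- \frac{1}{25402}\right) = - \frac{5131}{12701} \approx -0.40398$)
$6144 - q = 6144 - - \frac{5131}{12701} = 6144 + \frac{5131}{12701} = \frac{78040075}{12701}$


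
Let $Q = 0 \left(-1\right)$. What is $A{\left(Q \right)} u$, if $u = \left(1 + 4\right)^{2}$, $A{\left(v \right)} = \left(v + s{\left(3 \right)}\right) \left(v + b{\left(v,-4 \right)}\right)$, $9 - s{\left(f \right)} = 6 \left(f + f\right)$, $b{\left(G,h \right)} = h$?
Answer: $2700$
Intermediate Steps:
$s{\left(f \right)} = 9 - 12 f$ ($s{\left(f \right)} = 9 - 6 \left(f + f\right) = 9 - 6 \cdot 2 f = 9 - 12 f$)
$Q = 0$
$A{\left(v \right)} = \left(-27 + v\right) \left(-4 + v\right)$ ($A{\left(v \right)} = \left(v + \left(9 - 36\right)\right) \left(v - 4\right) = \left(v + \left(9 - 36\right)\right) \left(-4 + v\right) = \left(v - 27\right) \left(-4 + v\right) = \left(-27 + v\right) \left(-4 + v\right)$)
$u = 25$ ($u = 5^{2} = 25$)
$A{\left(Q \right)} u = \left(108 + 0^{2} - 0\right) 25 = \left(108 + 0 + 0\right) 25 = 108 \cdot 25 = 2700$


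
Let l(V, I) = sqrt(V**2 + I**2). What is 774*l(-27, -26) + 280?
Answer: 280 + 774*sqrt(1405) ≈ 29292.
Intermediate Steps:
l(V, I) = sqrt(I**2 + V**2)
774*l(-27, -26) + 280 = 774*sqrt((-26)**2 + (-27)**2) + 280 = 774*sqrt(676 + 729) + 280 = 774*sqrt(1405) + 280 = 280 + 774*sqrt(1405)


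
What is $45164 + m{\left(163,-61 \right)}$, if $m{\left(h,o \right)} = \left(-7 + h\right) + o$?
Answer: $45259$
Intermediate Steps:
$m{\left(h,o \right)} = -7 + h + o$
$45164 + m{\left(163,-61 \right)} = 45164 - -95 = 45164 + 95 = 45259$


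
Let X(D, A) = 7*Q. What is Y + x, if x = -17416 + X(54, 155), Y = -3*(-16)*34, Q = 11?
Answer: -15707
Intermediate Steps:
X(D, A) = 77 (X(D, A) = 7*11 = 77)
Y = 1632 (Y = 48*34 = 1632)
x = -17339 (x = -17416 + 77 = -17339)
Y + x = 1632 - 17339 = -15707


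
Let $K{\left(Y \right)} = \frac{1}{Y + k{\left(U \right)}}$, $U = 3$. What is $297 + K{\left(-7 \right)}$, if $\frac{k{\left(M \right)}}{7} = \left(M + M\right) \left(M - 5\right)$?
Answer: $\frac{27026}{91} \approx 296.99$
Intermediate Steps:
$k{\left(M \right)} = 14 M \left(-5 + M\right)$ ($k{\left(M \right)} = 7 \left(M + M\right) \left(M - 5\right) = 7 \cdot 2 M \left(-5 + M\right) = 14 M \left(-5 + M\right)$)
$K{\left(Y \right)} = \frac{1}{-84 + Y}$ ($K{\left(Y \right)} = \frac{1}{Y + 14 \cdot 3 \left(-5 + 3\right)} = \frac{1}{Y + 14 \cdot 3 \left(-2\right)} = \frac{1}{Y - 84} = \frac{1}{-84 + Y}$)
$297 + K{\left(-7 \right)} = 297 + \frac{1}{-84 - 7} = 297 + \frac{1}{-91} = 297 - \frac{1}{91} = \frac{27026}{91}$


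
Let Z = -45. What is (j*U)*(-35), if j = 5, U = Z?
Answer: 7875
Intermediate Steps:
U = -45
(j*U)*(-35) = (5*(-45))*(-35) = -225*(-35) = 7875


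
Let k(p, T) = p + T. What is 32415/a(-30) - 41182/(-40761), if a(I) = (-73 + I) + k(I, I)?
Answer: -1314555149/6644043 ≈ -197.85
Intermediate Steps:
k(p, T) = T + p
a(I) = -73 + 3*I (a(I) = (-73 + I) + (I + I) = (-73 + I) + 2*I = -73 + 3*I)
32415/a(-30) - 41182/(-40761) = 32415/(-73 + 3*(-30)) - 41182/(-40761) = 32415/(-73 - 90) - 41182*(-1/40761) = 32415/(-163) + 41182/40761 = 32415*(-1/163) + 41182/40761 = -32415/163 + 41182/40761 = -1314555149/6644043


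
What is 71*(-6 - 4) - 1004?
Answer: -1714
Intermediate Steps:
71*(-6 - 4) - 1004 = 71*(-10) - 1004 = -710 - 1004 = -1714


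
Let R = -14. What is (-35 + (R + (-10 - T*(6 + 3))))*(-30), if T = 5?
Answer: 3120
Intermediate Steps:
(-35 + (R + (-10 - T*(6 + 3))))*(-30) = (-35 + (-14 + (-10 - 5*(6 + 3))))*(-30) = (-35 + (-14 + (-10 - 5*9)))*(-30) = (-35 + (-14 + (-10 - 1*45)))*(-30) = (-35 + (-14 + (-10 - 45)))*(-30) = (-35 + (-14 - 55))*(-30) = (-35 - 69)*(-30) = -104*(-30) = 3120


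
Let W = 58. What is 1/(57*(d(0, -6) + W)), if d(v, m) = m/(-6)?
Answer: 1/3363 ≈ 0.00029735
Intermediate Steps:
d(v, m) = -m/6 (d(v, m) = m*(-1/6) = -m/6)
1/(57*(d(0, -6) + W)) = 1/(57*(-1/6*(-6) + 58)) = 1/(57*(1 + 58)) = 1/(57*59) = 1/3363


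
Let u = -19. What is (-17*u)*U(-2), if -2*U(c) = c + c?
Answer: 646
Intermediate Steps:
U(c) = -c (U(c) = -(c + c)/2 = -c)
(-17*u)*U(-2) = (-17*(-19))*(-1*(-2)) = 323*2 = 646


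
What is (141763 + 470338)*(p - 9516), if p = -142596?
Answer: -93107907312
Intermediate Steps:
(141763 + 470338)*(p - 9516) = (141763 + 470338)*(-142596 - 9516) = 612101*(-152112) = -93107907312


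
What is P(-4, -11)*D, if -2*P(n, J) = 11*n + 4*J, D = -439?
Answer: -19316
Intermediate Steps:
P(n, J) = -2*J - 11*n/2 (P(n, J) = -(11*n + 4*J)/2 = -(4*J + 11*n)/2 = -2*J - 11*n/2)
P(-4, -11)*D = (-2*(-11) - 11/2*(-4))*(-439) = (22 + 22)*(-439) = 44*(-439) = -19316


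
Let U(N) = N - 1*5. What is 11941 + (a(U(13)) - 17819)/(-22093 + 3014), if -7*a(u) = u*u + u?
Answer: 1594881178/133553 ≈ 11942.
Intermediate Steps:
U(N) = -5 + N (U(N) = N - 5 = -5 + N)
a(u) = -u/7 - u**2/7 (a(u) = -(u*u + u)/7 = -(u**2 + u)/7 = -(u + u**2)/7 = -u/7 - u**2/7)
11941 + (a(U(13)) - 17819)/(-22093 + 3014) = 11941 + (-(-5 + 13)*(1 + (-5 + 13))/7 - 17819)/(-22093 + 3014) = 11941 + (-1/7*8*(1 + 8) - 17819)/(-19079) = 11941 + (-1/7*8*9 - 17819)*(-1/19079) = 11941 + (-72/7 - 17819)*(-1/19079) = 11941 - 124805/7*(-1/19079) = 11941 + 124805/133553 = 1594881178/133553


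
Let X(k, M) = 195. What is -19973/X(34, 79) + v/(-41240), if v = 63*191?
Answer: -165206591/1608360 ≈ -102.72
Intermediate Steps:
v = 12033
-19973/X(34, 79) + v/(-41240) = -19973/195 + 12033/(-41240) = -19973*1/195 + 12033*(-1/41240) = -19973/195 - 12033/41240 = -165206591/1608360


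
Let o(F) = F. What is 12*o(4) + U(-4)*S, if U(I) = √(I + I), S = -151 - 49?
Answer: 48 - 400*I*√2 ≈ 48.0 - 565.69*I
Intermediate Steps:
S = -200
U(I) = √2*√I (U(I) = √(2*I) = √2*√I)
12*o(4) + U(-4)*S = 12*4 + (√2*√(-4))*(-200) = 48 + (√2*(2*I))*(-200) = 48 + (2*I*√2)*(-200) = 48 - 400*I*√2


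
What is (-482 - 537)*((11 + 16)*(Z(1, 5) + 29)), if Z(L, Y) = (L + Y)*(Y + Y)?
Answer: -2448657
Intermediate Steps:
Z(L, Y) = 2*Y*(L + Y) (Z(L, Y) = (L + Y)*(2*Y) = 2*Y*(L + Y))
(-482 - 537)*((11 + 16)*(Z(1, 5) + 29)) = (-482 - 537)*((11 + 16)*(2*5*(1 + 5) + 29)) = -27513*(2*5*6 + 29) = -27513*(60 + 29) = -27513*89 = -1019*2403 = -2448657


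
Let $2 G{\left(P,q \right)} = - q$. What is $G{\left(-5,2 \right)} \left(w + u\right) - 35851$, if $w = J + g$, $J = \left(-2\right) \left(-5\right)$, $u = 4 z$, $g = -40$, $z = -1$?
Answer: $-35817$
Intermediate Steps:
$G{\left(P,q \right)} = - \frac{q}{2}$ ($G{\left(P,q \right)} = \frac{\left(-1\right) q}{2} = - \frac{q}{2}$)
$u = -4$ ($u = 4 \left(-1\right) = -4$)
$J = 10$
$w = -30$ ($w = 10 - 40 = -30$)
$G{\left(-5,2 \right)} \left(w + u\right) - 35851 = \left(- \frac{1}{2}\right) 2 \left(-30 - 4\right) - 35851 = \left(-1\right) \left(-34\right) - 35851 = 34 - 35851 = -35817$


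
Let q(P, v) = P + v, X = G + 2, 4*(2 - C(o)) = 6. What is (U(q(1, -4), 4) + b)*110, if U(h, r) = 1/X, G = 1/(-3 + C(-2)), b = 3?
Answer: 1595/4 ≈ 398.75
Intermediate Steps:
C(o) = 1/2 (C(o) = 2 - 1/4*6 = 2 - 3/2 = 1/2)
G = -2/5 (G = 1/(-3 + 1/2) = 1/(-5/2) = -2/5 ≈ -0.40000)
X = 8/5 (X = -2/5 + 2 = 8/5 ≈ 1.6000)
U(h, r) = 5/8 (U(h, r) = 1/(8/5) = 5/8)
(U(q(1, -4), 4) + b)*110 = (5/8 + 3)*110 = (29/8)*110 = 1595/4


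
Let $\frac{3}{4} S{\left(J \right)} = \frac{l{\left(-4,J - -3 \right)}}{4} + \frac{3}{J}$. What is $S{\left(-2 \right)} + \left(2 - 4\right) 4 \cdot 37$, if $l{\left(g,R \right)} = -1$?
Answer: $- \frac{895}{3} \approx -298.33$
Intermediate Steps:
$S{\left(J \right)} = - \frac{1}{3} + \frac{4}{J}$ ($S{\left(J \right)} = \frac{4 \left(- \frac{1}{4} + \frac{3}{J}\right)}{3} = - \frac{1}{3} + \frac{4}{J}$)
$S{\left(-2 \right)} + \left(2 - 4\right) 4 \cdot 37 = \frac{12 - -2}{3 \left(-2\right)} + \left(2 - 4\right) 4 \cdot 37 = \frac{1}{3} \left(- \frac{1}{2}\right) \left(12 + 2\right) + \left(-2\right) 4 \cdot 37 = \frac{1}{3} \left(- \frac{1}{2}\right) 14 - 296 = - \frac{7}{3} - 296 = - \frac{895}{3}$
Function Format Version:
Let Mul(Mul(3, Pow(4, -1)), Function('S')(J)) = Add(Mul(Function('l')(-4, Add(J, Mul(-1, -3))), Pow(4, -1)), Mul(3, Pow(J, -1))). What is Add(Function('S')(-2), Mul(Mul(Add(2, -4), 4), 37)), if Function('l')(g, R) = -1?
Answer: Rational(-895, 3) ≈ -298.33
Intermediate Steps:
Function('S')(J) = Add(Rational(-1, 3), Mul(4, Pow(J, -1))) (Function('S')(J) = Mul(Rational(4, 3), Add(Mul(-1, Pow(4, -1)), Mul(3, Pow(J, -1)))) = Mul(Rational(4, 3), Add(Mul(-1, Rational(1, 4)), Mul(3, Pow(J, -1)))) = Mul(Rational(4, 3), Add(Rational(-1, 4), Mul(3, Pow(J, -1)))) = Add(Rational(-1, 3), Mul(4, Pow(J, -1))))
Add(Function('S')(-2), Mul(Mul(Add(2, -4), 4), 37)) = Add(Mul(Rational(1, 3), Pow(-2, -1), Add(12, Mul(-1, -2))), Mul(Mul(Add(2, -4), 4), 37)) = Add(Mul(Rational(1, 3), Rational(-1, 2), Add(12, 2)), Mul(Mul(-2, 4), 37)) = Add(Mul(Rational(1, 3), Rational(-1, 2), 14), Mul(-8, 37)) = Add(Rational(-7, 3), -296) = Rational(-895, 3)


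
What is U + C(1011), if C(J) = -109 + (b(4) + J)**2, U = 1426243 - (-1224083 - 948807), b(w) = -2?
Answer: 4617105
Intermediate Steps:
U = 3599133 (U = 1426243 - 1*(-2172890) = 1426243 + 2172890 = 3599133)
C(J) = -109 + (-2 + J)**2
U + C(1011) = 3599133 + (-109 + (-2 + 1011)**2) = 3599133 + (-109 + 1009**2) = 3599133 + (-109 + 1018081) = 3599133 + 1017972 = 4617105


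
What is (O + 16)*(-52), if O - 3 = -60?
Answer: 2132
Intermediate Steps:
O = -57 (O = 3 - 60 = -57)
(O + 16)*(-52) = (-57 + 16)*(-52) = -41*(-52) = 2132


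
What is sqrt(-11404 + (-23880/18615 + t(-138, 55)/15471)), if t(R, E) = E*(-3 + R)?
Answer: I*sqrt(51906346653541161)/2133279 ≈ 106.8*I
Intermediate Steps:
sqrt(-11404 + (-23880/18615 + t(-138, 55)/15471)) = sqrt(-11404 + (-23880/18615 + (55*(-3 - 138))/15471)) = sqrt(-11404 + (-23880*1/18615 + (55*(-141))*(1/15471))) = sqrt(-11404 + (-1592/1241 - 7755*1/15471)) = sqrt(-11404 + (-1592/1241 - 2585/5157)) = sqrt(-11404 - 11417929/6399837) = sqrt(-72995159077/6399837) = I*sqrt(51906346653541161)/2133279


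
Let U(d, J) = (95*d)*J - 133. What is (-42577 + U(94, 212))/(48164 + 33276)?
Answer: 185045/8144 ≈ 22.722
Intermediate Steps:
U(d, J) = -133 + 95*J*d (U(d, J) = 95*J*d - 133 = -133 + 95*J*d)
(-42577 + U(94, 212))/(48164 + 33276) = (-42577 + (-133 + 95*212*94))/(48164 + 33276) = (-42577 + (-133 + 1893160))/81440 = (-42577 + 1893027)*(1/81440) = 1850450*(1/81440) = 185045/8144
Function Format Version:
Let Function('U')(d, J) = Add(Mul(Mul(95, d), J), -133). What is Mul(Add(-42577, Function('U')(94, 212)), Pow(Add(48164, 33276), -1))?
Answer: Rational(185045, 8144) ≈ 22.722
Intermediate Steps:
Function('U')(d, J) = Add(-133, Mul(95, J, d)) (Function('U')(d, J) = Add(Mul(95, J, d), -133) = Add(-133, Mul(95, J, d)))
Mul(Add(-42577, Function('U')(94, 212)), Pow(Add(48164, 33276), -1)) = Mul(Add(-42577, Add(-133, Mul(95, 212, 94))), Pow(Add(48164, 33276), -1)) = Mul(Add(-42577, Add(-133, 1893160)), Pow(81440, -1)) = Mul(Add(-42577, 1893027), Rational(1, 81440)) = Mul(1850450, Rational(1, 81440)) = Rational(185045, 8144)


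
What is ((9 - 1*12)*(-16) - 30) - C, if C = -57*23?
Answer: 1329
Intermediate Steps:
C = -1311
((9 - 1*12)*(-16) - 30) - C = ((9 - 1*12)*(-16) - 30) - 1*(-1311) = ((9 - 12)*(-16) - 30) + 1311 = (-3*(-16) - 30) + 1311 = (48 - 30) + 1311 = 18 + 1311 = 1329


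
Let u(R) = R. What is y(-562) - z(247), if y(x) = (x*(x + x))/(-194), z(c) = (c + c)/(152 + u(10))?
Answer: -25607323/7857 ≈ -3259.2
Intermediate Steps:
z(c) = c/81 (z(c) = (c + c)/(152 + 10) = (2*c)/162 = (2*c)*(1/162) = c/81)
y(x) = -x²/97 (y(x) = (x*(2*x))*(-1/194) = (2*x²)*(-1/194) = -x²/97)
y(-562) - z(247) = -1/97*(-562)² - 247/81 = -1/97*315844 - 1*247/81 = -315844/97 - 247/81 = -25607323/7857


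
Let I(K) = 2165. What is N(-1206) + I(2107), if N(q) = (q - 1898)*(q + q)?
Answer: 7489013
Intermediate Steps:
N(q) = 2*q*(-1898 + q) (N(q) = (-1898 + q)*(2*q) = 2*q*(-1898 + q))
N(-1206) + I(2107) = 2*(-1206)*(-1898 - 1206) + 2165 = 2*(-1206)*(-3104) + 2165 = 7486848 + 2165 = 7489013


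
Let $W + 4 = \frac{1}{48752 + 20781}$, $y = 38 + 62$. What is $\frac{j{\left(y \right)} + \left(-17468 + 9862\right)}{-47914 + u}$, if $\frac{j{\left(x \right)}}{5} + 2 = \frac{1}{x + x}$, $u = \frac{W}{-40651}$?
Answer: $\frac{861088327275137}{5417321620453240} \approx 0.15895$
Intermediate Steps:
$y = 100$
$W = - \frac{278131}{69533}$ ($W = -4 + \frac{1}{48752 + 20781} = -4 + \frac{1}{69533} = - \frac{278131}{69533} \approx -4.0$)
$u = \frac{278131}{2826585983}$ ($u = - \frac{278131}{69533 \left(-40651\right)} = \left(- \frac{278131}{69533}\right) \left(- \frac{1}{40651}\right) = \frac{278131}{2826585983} \approx 9.8398 \cdot 10^{-5}$)
$j{\left(x \right)} = -10 + \frac{5}{2 x}$ ($j{\left(x \right)} = -10 + \frac{5}{x + x} = -10 + \frac{5}{2 x}$)
$\frac{j{\left(y \right)} + \left(-17468 + 9862\right)}{-47914 + u} = \frac{\left(-10 + \frac{5}{2 \cdot 100}\right) + \left(-17468 + 9862\right)}{-47914 + \frac{278131}{2826585983}} = \frac{\left(-10 + \frac{5}{2} \cdot \frac{1}{100}\right) - 7606}{- \frac{135433040511331}{2826585983}} = \left(\left(-10 + \frac{1}{40}\right) - 7606\right) \left(- \frac{2826585983}{135433040511331}\right) = \left(- \frac{399}{40} - 7606\right) \left(- \frac{2826585983}{135433040511331}\right) = \left(- \frac{304639}{40}\right) \left(- \frac{2826585983}{135433040511331}\right) = \frac{861088327275137}{5417321620453240}$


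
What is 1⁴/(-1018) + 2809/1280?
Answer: 1429141/651520 ≈ 2.1936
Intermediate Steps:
1⁴/(-1018) + 2809/1280 = 1*(-1/1018) + 2809*(1/1280) = -1/1018 + 2809/1280 = 1429141/651520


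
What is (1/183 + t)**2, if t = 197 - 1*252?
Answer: 101284096/33489 ≈ 3024.4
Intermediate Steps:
t = -55 (t = 197 - 252 = -55)
(1/183 + t)**2 = (1/183 - 55)**2 = (-10064/183)**2 = 101284096/33489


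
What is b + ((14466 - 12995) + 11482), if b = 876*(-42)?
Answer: -23839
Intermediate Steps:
b = -36792
b + ((14466 - 12995) + 11482) = -36792 + ((14466 - 12995) + 11482) = -36792 + (1471 + 11482) = -36792 + 12953 = -23839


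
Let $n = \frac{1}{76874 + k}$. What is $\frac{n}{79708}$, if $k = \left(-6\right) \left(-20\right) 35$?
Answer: $\frac{1}{6462246392} \approx 1.5474 \cdot 10^{-10}$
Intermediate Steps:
$k = 4200$ ($k = 120 \cdot 35 = 4200$)
$n = \frac{1}{81074}$ ($n = \frac{1}{76874 + 4200} = \frac{1}{81074} \approx 1.2334 \cdot 10^{-5}$)
$\frac{n}{79708} = \frac{1}{81074 \cdot 79708} = \frac{1}{81074} \cdot \frac{1}{79708} = \frac{1}{6462246392}$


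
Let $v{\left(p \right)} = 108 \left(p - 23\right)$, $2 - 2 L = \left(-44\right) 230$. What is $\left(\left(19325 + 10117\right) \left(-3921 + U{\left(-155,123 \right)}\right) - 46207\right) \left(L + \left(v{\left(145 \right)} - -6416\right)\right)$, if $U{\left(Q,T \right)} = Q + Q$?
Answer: $-3072141212777$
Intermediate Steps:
$U{\left(Q,T \right)} = 2 Q$
$L = 5061$ ($L = 1 - \frac{\left(-44\right) 230}{2} = 1 - -5060 = 1 + 5060 = 5061$)
$v{\left(p \right)} = -2484 + 108 p$ ($v{\left(p \right)} = 108 \left(-23 + p\right) = -2484 + 108 p$)
$\left(\left(19325 + 10117\right) \left(-3921 + U{\left(-155,123 \right)}\right) - 46207\right) \left(L + \left(v{\left(145 \right)} - -6416\right)\right) = \left(\left(19325 + 10117\right) \left(-3921 + 2 \left(-155\right)\right) - 46207\right) \left(5061 + \left(\left(-2484 + 108 \cdot 145\right) - -6416\right)\right) = \left(29442 \left(-3921 - 310\right) - 46207\right) \left(5061 + \left(\left(-2484 + 15660\right) + 6416\right)\right) = \left(29442 \left(-4231\right) - 46207\right) \left(5061 + \left(13176 + 6416\right)\right) = \left(-124569102 - 46207\right) \left(5061 + 19592\right) = \left(-124615309\right) 24653 = -3072141212777$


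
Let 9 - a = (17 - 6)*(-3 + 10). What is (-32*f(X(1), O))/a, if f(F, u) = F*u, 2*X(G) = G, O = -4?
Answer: -16/17 ≈ -0.94118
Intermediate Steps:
a = -68 (a = 9 - (17 - 6)*(-3 + 10) = 9 - 11*7 = 9 - 1*77 = 9 - 77 = -68)
X(G) = G/2
(-32*f(X(1), O))/a = -32*(½)*1*(-4)/(-68) = -16*(-4)*(-1/68) = -32*(-2)*(-1/68) = 64*(-1/68) = -16/17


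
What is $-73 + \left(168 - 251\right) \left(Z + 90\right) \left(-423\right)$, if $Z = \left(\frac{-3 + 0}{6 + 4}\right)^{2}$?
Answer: $\frac{316289681}{100} \approx 3.1629 \cdot 10^{6}$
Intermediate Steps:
$Z = \frac{9}{100}$ ($Z = \left(- \frac{3}{10}\right)^{2} = \frac{9}{100} \approx 0.09$)
$-73 + \left(168 - 251\right) \left(Z + 90\right) \left(-423\right) = -73 + \left(168 - 251\right) \left(\frac{9}{100} + 90\right) \left(-423\right) = -73 + \left(-83\right) \frac{9009}{100} \left(-423\right) = -73 - - \frac{316296981}{100} = -73 + \frac{316296981}{100} = \frac{316289681}{100}$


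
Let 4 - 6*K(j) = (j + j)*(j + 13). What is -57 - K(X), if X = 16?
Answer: 97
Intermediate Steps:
K(j) = ⅔ - j*(13 + j)/3 (K(j) = ⅔ - (j + j)*(j + 13)/6 = ⅔ - 2*j*(13 + j)/6 = ⅔ - j*(13 + j)/3)
-57 - K(X) = -57 - (⅔ - 13/3*16 - ⅓*16²) = -57 - (⅔ - 208/3 - ⅓*256) = -57 - (⅔ - 208/3 - 256/3) = -57 - 1*(-154) = -57 + 154 = 97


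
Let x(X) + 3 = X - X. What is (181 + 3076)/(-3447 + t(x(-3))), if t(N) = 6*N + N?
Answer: -3257/3468 ≈ -0.93916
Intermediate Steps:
x(X) = -3 (x(X) = -3 + (X - X) = -3 + 0 = -3)
t(N) = 7*N
(181 + 3076)/(-3447 + t(x(-3))) = (181 + 3076)/(-3447 + 7*(-3)) = 3257/(-3447 - 21) = 3257/(-3468) = 3257*(-1/3468) = -3257/3468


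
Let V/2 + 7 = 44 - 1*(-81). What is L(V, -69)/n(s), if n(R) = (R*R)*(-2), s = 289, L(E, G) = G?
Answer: 69/167042 ≈ 0.00041307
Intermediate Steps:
V = 236 (V = -14 + 2*(44 - 1*(-81)) = -14 + 2*(44 + 81) = -14 + 2*125 = -14 + 250 = 236)
n(R) = -2*R**2 (n(R) = R**2*(-2) = -2*R**2)
L(V, -69)/n(s) = -69/((-2*289**2)) = -69/((-2*83521)) = -69/(-167042) = -69*(-1/167042) = 69/167042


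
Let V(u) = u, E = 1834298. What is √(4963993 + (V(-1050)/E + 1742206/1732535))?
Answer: 3*√1392619802172809611844569568890/1588992742715 ≈ 2228.0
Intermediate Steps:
√(4963993 + (V(-1050)/E + 1742206/1732535)) = √(4963993 + (-1050/1834298 + 1742206/1732535)) = √(4963993 + (-1050*1/1834298 + 1742206*(1/1732535))) = √(4963993 + (-525/917149 + 1742206/1732535)) = √(4963993 + 1596952909819/1588992742715) = √(7887750448840970814/1588992742715) = 3*√1392619802172809611844569568890/1588992742715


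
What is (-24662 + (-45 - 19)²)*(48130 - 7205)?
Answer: -841663550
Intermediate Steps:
(-24662 + (-45 - 19)²)*(48130 - 7205) = (-24662 + (-64)²)*40925 = (-24662 + 4096)*40925 = -20566*40925 = -841663550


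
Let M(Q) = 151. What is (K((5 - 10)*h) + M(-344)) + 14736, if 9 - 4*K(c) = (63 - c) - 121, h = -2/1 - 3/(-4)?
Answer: 238485/16 ≈ 14905.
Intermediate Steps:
h = -5/4 (h = -2*1 - 3*(-¼) = -2 + ¾ = -5/4 ≈ -1.2500)
K(c) = 67/4 + c/4 (K(c) = 9/4 - ((63 - c) - 121)/4 = 9/4 - (-58 - c)/4 = 9/4 + (29/2 + c/4) = 67/4 + c/4)
(K((5 - 10)*h) + M(-344)) + 14736 = ((67/4 + ((5 - 10)*(-5/4))/4) + 151) + 14736 = ((67/4 + (-5*(-5/4))/4) + 151) + 14736 = ((67/4 + (¼)*(25/4)) + 151) + 14736 = ((67/4 + 25/16) + 151) + 14736 = (293/16 + 151) + 14736 = 2709/16 + 14736 = 238485/16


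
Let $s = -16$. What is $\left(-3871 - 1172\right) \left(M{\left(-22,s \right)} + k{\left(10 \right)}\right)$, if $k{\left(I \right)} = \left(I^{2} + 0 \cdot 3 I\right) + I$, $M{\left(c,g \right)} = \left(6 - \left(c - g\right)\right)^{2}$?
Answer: $-1280922$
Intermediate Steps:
$M{\left(c,g \right)} = \left(6 + g - c\right)^{2}$
$k{\left(I \right)} = I + I^{2}$ ($k{\left(I \right)} = \left(I^{2} + 0 I\right) + I = \left(I^{2} + 0\right) + I = I^{2} + I = I + I^{2}$)
$\left(-3871 - 1172\right) \left(M{\left(-22,s \right)} + k{\left(10 \right)}\right) = \left(-3871 - 1172\right) \left(\left(6 - 16 - -22\right)^{2} + 10 \left(1 + 10\right)\right) = - 5043 \left(\left(6 - 16 + 22\right)^{2} + 10 \cdot 11\right) = - 5043 \left(12^{2} + 110\right) = - 5043 \left(144 + 110\right) = \left(-5043\right) 254 = -1280922$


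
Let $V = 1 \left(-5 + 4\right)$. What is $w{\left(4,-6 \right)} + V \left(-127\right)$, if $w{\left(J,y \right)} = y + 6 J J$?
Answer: $217$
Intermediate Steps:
$w{\left(J,y \right)} = y + 6 J^{2}$
$V = -1$ ($V = 1 \left(-1\right) = -1$)
$w{\left(4,-6 \right)} + V \left(-127\right) = \left(-6 + 6 \cdot 4^{2}\right) - -127 = \left(-6 + 6 \cdot 16\right) + 127 = \left(-6 + 96\right) + 127 = 90 + 127 = 217$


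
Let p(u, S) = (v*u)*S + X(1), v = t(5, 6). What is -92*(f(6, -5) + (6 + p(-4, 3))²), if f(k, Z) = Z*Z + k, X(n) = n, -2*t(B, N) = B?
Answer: -128800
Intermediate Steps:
t(B, N) = -B/2
v = -5/2 (v = -½*5 = -5/2 ≈ -2.5000)
p(u, S) = 1 - 5*S*u/2 (p(u, S) = (-5*u/2)*S + 1 = -5*S*u/2 + 1 = 1 - 5*S*u/2)
f(k, Z) = k + Z² (f(k, Z) = Z² + k = k + Z²)
-92*(f(6, -5) + (6 + p(-4, 3))²) = -92*((6 + (-5)²) + (6 + (1 - 5/2*3*(-4)))²) = -92*((6 + 25) + (6 + (1 + 30))²) = -92*(31 + (6 + 31)²) = -92*(31 + 37²) = -92*(31 + 1369) = -92*1400 = -128800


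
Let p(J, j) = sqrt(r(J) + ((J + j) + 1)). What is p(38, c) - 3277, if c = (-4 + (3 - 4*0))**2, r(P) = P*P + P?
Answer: -3277 + sqrt(1522) ≈ -3238.0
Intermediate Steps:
r(P) = P + P**2 (r(P) = P**2 + P = P + P**2)
c = 1 (c = (-4 + (3 + 0))**2 = (-4 + 3)**2 = (-1)**2 = 1)
p(J, j) = sqrt(1 + J + j + J*(1 + J)) (p(J, j) = sqrt(J*(1 + J) + ((J + j) + 1)) = sqrt(J*(1 + J) + (1 + J + j)) = sqrt(1 + J + j + J*(1 + J)))
p(38, c) - 3277 = sqrt(1 + 38 + 1 + 38*(1 + 38)) - 3277 = sqrt(1 + 38 + 1 + 38*39) - 3277 = sqrt(1 + 38 + 1 + 1482) - 3277 = sqrt(1522) - 3277 = -3277 + sqrt(1522)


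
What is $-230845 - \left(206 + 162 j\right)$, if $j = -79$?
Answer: $-218253$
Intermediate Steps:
$-230845 - \left(206 + 162 j\right) = -230845 - -12592 = -230845 + \left(12798 - 206\right) = -230845 + 12592 = -218253$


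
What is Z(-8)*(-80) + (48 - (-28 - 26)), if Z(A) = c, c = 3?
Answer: -138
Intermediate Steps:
Z(A) = 3
Z(-8)*(-80) + (48 - (-28 - 26)) = 3*(-80) + (48 - (-28 - 26)) = -240 + (48 - 1*(-54)) = -240 + (48 + 54) = -240 + 102 = -138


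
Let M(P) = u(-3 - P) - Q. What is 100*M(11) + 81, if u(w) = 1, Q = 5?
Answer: -319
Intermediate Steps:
M(P) = -4 (M(P) = 1 - 1*5 = 1 - 5 = -4)
100*M(11) + 81 = 100*(-4) + 81 = -400 + 81 = -319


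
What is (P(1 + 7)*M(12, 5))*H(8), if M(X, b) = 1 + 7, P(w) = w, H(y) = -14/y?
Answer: -112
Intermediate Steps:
M(X, b) = 8
(P(1 + 7)*M(12, 5))*H(8) = ((1 + 7)*8)*(-14/8) = (8*8)*(-14*⅛) = 64*(-7/4) = -112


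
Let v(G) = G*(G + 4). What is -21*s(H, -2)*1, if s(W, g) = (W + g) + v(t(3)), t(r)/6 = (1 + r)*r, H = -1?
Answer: -114849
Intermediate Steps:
t(r) = 6*r*(1 + r) (t(r) = 6*((1 + r)*r) = 6*(r*(1 + r)) = 6*r*(1 + r))
v(G) = G*(4 + G)
s(W, g) = 5472 + W + g (s(W, g) = (W + g) + (6*3*(1 + 3))*(4 + 6*3*(1 + 3)) = (W + g) + (6*3*4)*(4 + 6*3*4) = (W + g) + 72*(4 + 72) = (W + g) + 72*76 = (W + g) + 5472 = 5472 + W + g)
-21*s(H, -2)*1 = -21*(5472 - 1 - 2)*1 = -21*5469*1 = -114849*1 = -114849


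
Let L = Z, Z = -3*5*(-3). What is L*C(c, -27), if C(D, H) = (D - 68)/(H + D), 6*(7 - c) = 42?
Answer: 340/3 ≈ 113.33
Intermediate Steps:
c = 0 (c = 7 - ⅙*42 = 7 - 7 = 0)
Z = 45 (Z = -15*(-3) = 45)
C(D, H) = (-68 + D)/(D + H)
L = 45
L*C(c, -27) = 45*((-68 + 0)/(0 - 27)) = 45*(-68/(-27)) = 45*(-1/27*(-68)) = 45*(68/27) = 340/3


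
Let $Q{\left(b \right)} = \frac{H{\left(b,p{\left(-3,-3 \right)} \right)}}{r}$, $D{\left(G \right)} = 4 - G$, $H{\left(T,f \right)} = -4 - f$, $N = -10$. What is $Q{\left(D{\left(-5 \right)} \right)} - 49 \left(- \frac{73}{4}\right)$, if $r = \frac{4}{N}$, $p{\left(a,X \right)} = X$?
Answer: $\frac{3587}{4} \approx 896.75$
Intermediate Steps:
$r = - \frac{2}{5}$ ($r = \frac{4}{-10} = 4 \left(- \frac{1}{10}\right) = - \frac{2}{5} \approx -0.4$)
$Q{\left(b \right)} = \frac{5}{2}$ ($Q{\left(b \right)} = \frac{-4 - -3}{- \frac{2}{5}} = \left(-4 + 3\right) \left(- \frac{5}{2}\right) = \left(-1\right) \left(- \frac{5}{2}\right) = \frac{5}{2}$)
$Q{\left(D{\left(-5 \right)} \right)} - 49 \left(- \frac{73}{4}\right) = \frac{5}{2} - 49 \left(- \frac{73}{4}\right) = \frac{5}{2} - 49 \left(\left(-73\right) \frac{1}{4}\right) = \frac{5}{2} - - \frac{3577}{4} = \frac{5}{2} + \frac{3577}{4} = \frac{3587}{4}$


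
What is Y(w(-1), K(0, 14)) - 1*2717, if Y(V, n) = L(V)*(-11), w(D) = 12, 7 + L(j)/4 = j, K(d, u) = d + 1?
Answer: -2937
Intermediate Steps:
K(d, u) = 1 + d
L(j) = -28 + 4*j
Y(V, n) = 308 - 44*V (Y(V, n) = (-28 + 4*V)*(-11) = 308 - 44*V)
Y(w(-1), K(0, 14)) - 1*2717 = (308 - 44*12) - 1*2717 = (308 - 528) - 2717 = -220 - 2717 = -2937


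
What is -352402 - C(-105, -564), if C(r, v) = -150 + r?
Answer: -352147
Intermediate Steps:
-352402 - C(-105, -564) = -352402 - (-150 - 105) = -352402 - 1*(-255) = -352402 + 255 = -352147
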